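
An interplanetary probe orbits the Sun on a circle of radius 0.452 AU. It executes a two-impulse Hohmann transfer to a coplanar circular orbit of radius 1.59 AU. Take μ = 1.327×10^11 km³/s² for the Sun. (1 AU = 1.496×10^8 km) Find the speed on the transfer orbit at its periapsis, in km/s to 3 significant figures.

v = 55.3 km/s

In km: r₁ = 0.452 × 1.496×10^8 = 6.76192×10^7 km; r₂ = 1.59 × 1.496×10^8 = 2.37864×10^8 km.
Semi-major axis of the transfer orbit: a_t = (6.76192×10^7 + 2.37864×10^8)/2 = 1.527416×10^8 km.
The periapsis of the transfer ellipse is at r = 6.76192×10^7 km.
Applying v² = μ(2/r − 1/a_t): v = 55.28 km/s.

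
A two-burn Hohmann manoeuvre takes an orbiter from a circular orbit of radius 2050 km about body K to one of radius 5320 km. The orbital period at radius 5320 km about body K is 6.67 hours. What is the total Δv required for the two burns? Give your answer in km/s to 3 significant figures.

From Kepler's third law T² = 4π²r³/μ at r = 5320 km, T = 6.67 hours = 6.67 × 3600 s = 24012 s: μ = 4π²r³/T² = 10309.5 km³/s².
Semi-major axis of the transfer orbit: a_t = (2050 + 5320)/2 = 3685 km.
Circular speed at r₁: v₁ = √(μ/r₁) = √(10309.5/2050) = 2.24255 km/s.
Transfer-orbit speed at r₁ (v² = μ(2/r − 1/a)): v_p = √[μ(2/r₁ − 1/a_t)] = 2.69451 km/s.
First burn Δv₁ = |v_p − v₁| = 0.45196 km/s.
Circular speed at r₂: v₂ = √(μ/r₂) = 1.39208 km/s.
Transfer-orbit speed at r₂: v_a = √[μ(2/r₂ − 1/a_t)] = 1.03830 km/s.
Second burn Δv₂ = |v₂ − v_a| = 0.35378 km/s.
Total Δv = Δv₁ + Δv₂ = 0.8057 km/s.

Δv = 0.806 km/s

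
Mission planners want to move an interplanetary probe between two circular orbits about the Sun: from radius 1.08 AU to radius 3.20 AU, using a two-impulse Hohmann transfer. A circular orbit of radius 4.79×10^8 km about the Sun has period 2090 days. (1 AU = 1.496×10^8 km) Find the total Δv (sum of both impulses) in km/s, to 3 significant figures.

Δv = 11.2 km/s

From Kepler's third law T² = 4π²r³/μ at r = 4.79×10^8 km, T = 2090 days = 2090 × 86400 s = 1.80576×10^8 s: μ = 4π²r³/T² = 1.33060×10^11 km³/s².
In km: r₁ = 1.08 × 1.496×10^8 = 1.61568×10^8 km; r₂ = 3.20 × 1.496×10^8 = 4.7872×10^8 km.
Semi-major axis of the transfer orbit: a_t = (1.61568×10^8 + 4.7872×10^8)/2 = 3.20144×10^8 km.
At r₁ the circular-orbit speed is v₁ = √(μ/r₁) = 28.6976 km/s.
On the transfer ellipse at r₁, vis-viva gives v_p = √[μ(2/r₁ − 1/a_t)] = 35.0924 km/s.
First burn Δv₁ = |v_p − v₁| = 6.395 km/s.
At r₂, v₂ = √(μ/r₂) = 16.672 km/s.
Transfer-orbit speed at r₂: v_a = √[μ(2/r₂ − 1/a_t)] = 11.844 km/s.
Second burn Δv₂ = |v₂ − v_a| = 4.828 km/s.
Δv = Δv₁ + Δv₂ = 6.395 + 4.828 = 11.22 km/s.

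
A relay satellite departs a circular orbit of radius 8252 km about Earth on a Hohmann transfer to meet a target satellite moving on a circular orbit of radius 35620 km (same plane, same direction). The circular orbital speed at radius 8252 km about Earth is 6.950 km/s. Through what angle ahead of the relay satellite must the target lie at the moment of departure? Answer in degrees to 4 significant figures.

φ = 93.01°

From the circular-orbit relation v² = μ/r at r = 8252 km: μ = v²r = (6.950)² × 8252 = 3.98592×10^5 km³/s².
Semi-major axis of the transfer orbit: a_t = (8252 + 35620)/2 = 21936 km.
The half-period of the transfer ellipse is t = π√(a_t³/μ) = 16167 s.
The target's mean motion on its circular orbit is ω₂ = √(μ/r₂³) = 9.3913×10^-5 rad/s.
Angle swept by the target during transfer: ω₂·t = 1.5183 rad = 86.99°.
The relay satellite traverses 180° on the transfer ellipse, so the target must lead by 180° − 86.99° = 93.01°.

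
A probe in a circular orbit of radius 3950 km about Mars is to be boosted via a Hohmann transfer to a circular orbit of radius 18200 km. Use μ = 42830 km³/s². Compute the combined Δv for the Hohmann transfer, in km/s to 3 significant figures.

The Hohmann ellipse has a_t = (r₁ + r₂)/2 = 11075 km.
Circular speed at r₁: v₁ = √(μ/r₁) = √(42830/3950) = 3.292877 km/s.
Transfer-orbit speed at r₁ (v² = μ(2/r − 1/a)): v_p = √[μ(2/r₁ − 1/a_t)] = 4.221233 km/s.
First burn Δv₁ = |v_p − v₁| = 0.9284 km/s.
At r₂, v₂ = √(μ/r₂) = 1.534 km/s.
Transfer-orbit speed at r₂: v_a = √[μ(2/r₂ − 1/a_t)] = 0.9161 km/s.
Second burn Δv₂ = |v₂ − v_a| = 0.6179 km/s.
Total Δv = Δv₁ + Δv₂ = 1.546 km/s.

Δv = 1.55 km/s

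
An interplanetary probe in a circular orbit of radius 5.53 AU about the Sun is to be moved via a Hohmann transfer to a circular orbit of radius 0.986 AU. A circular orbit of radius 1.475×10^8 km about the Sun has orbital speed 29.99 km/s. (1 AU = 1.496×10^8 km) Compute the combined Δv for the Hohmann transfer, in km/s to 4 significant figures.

Δv = 14.78 km/s

From the circular-orbit relation v² = μ/r at r = 1.475×10^8 km: μ = v²r = (29.99)² × 1.475×10^8 = 1.32662×10^11 km³/s².
In km: r₁ = 5.53 × 1.496×10^8 = 8.27288×10^8 km; r₂ = 0.986 × 1.496×10^8 = 1.475056×10^8 km.
Semi-major axis of the transfer orbit: a_t = (8.27288×10^8 + 1.475056×10^8)/2 = 4.873968×10^8 km.
At r₁ the circular-orbit speed is v₁ = √(μ/r₁) = 12.663 km/s.
On the transfer ellipse at r₁, vis-viva equation gives v_a = √[μ(2/r₁ − 1/a_t)] = 6.9664 km/s.
First burn Δv₁ = |v_a − v₁| = 5.697 km/s.
At r₂, v₂ = √(μ/r₂) = 29.989 km/s.
Transfer-orbit speed at r₂: v_p = √[μ(2/r₂ − 1/a_t)] = 39.071 km/s.
Second burn Δv₂ = |v₂ − v_p| = 9.082 km/s.
Δv = Δv₁ + Δv₂ = 5.697 + 9.082 = 14.78 km/s.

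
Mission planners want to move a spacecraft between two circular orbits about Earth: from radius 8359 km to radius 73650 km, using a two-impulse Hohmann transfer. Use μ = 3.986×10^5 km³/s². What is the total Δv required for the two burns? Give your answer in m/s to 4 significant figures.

Semi-major axis of the transfer orbit: a_t = (8359 + 73650)/2 = 41004.5 km.
Circular speed at r₁: v₁ = √(μ/r₁) = √(3.986×10^5/8359) = 6.9054 km/s.
Transfer-orbit speed at r₁ (vis-viva): v_p = √[μ(2/r₁ − 1/a_t)] = 9.2547 km/s.
First burn Δv₁ = |v_p − v₁| = 2.349 km/s.
At r₂, v₂ = √(μ/r₂) = 2.326 km/s.
Transfer-orbit speed at r₂: v_a = √[μ(2/r₂ − 1/a_t)] = 1.050 km/s.
Second burn Δv₂ = |v₂ − v_a| = 1.276 km/s.
Δv = Δv₁ + Δv₂ = 2.349 + 1.276 = 3.625 km/s.

Δv = 3625 m/s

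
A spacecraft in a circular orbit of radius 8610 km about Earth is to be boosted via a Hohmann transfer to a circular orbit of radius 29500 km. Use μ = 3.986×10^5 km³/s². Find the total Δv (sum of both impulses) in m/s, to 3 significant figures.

Δv = 2870 m/s

Semi-major axis of the transfer orbit: a_t = (8610 + 29500)/2 = 19055 km.
At r₁ the circular-orbit speed is v₁ = √(μ/r₁) = 6.804 km/s.
Transfer-orbit speed at r₁ (vis-viva): v_p = √[μ(2/r₁ − 1/a_t)] = 8.466 km/s.
First burn Δv₁ = |v_p − v₁| = 1.662 km/s.
Circular speed at r₂: v₂ = √(μ/r₂) = 3.676 km/s.
Transfer-orbit speed at r₂: v_a = √[μ(2/r₂ − 1/a_t)] = 2.471 km/s.
Second burn Δv₂ = |v₂ − v_a| = 1.205 km/s.
Total Δv = Δv₁ + Δv₂ = 2.867 km/s.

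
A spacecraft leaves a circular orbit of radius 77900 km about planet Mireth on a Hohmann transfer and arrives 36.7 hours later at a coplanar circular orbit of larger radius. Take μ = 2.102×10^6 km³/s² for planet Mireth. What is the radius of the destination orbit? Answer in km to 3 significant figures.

r₂ = 2.32×10^5 km

Transfer time t = 36.7 hours = 1.3212×10^5 s, and t = π√(a_t³/μ).
So a_t = (μ t²/π²)^(1/3) = (2.102×10^6 × (1.3212×10^5)² / π²)^(1/3) = 1.5491×10^5 km.
Since a_t = (r₁ + r₂)/2, r₂ = 2a_t − r₁ = 2×1.5491×10^5 − 77900 = 2.3192×10^5 km.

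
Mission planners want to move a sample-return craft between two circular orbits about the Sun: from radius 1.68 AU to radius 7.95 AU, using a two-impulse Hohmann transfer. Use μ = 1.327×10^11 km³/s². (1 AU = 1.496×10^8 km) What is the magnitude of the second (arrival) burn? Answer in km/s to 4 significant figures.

Δv₂ = 4.324 km/s

In km: r₁ = 1.68 × 1.496×10^8 = 2.51328×10^8 km; r₂ = 7.95 × 1.496×10^8 = 1.18932×10^9 km.
Transfer-ellipse semi-major axis a_t = (r₁ + r₂)/2 = (2.51328×10^8 + 1.18932×10^9)/2 = 7.20324×10^8 km.
Circular speed at r = 1.18932×10^9 km: v_c = √(μ/r) = 10.563 km/s.
Vis-viva on the transfer ellipse at r = 1.18932×10^9 km gives v_t = √[μ(2/r − 1/a_t)] = 6.2394 km/s.
Δv₂ = |v_t − v_c| = |6.2394 − 10.563| = 4.324 km/s.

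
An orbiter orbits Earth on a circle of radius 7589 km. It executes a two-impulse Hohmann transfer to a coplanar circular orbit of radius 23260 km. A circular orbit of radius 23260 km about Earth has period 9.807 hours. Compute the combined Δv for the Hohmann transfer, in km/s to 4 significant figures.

Δv = 2.888 km/s

From Kepler's third law T² = 4π²r³/μ at r = 23260 km, T = 9.807 hours = 9.807 × 3600 s = 35305.2 s: μ = 4π²r³/T² = 3.98576×10^5 km³/s².
Transfer-ellipse semi-major axis a_t = (r₁ + r₂)/2 = (7589 + 23260)/2 = 15424.5 km.
Circular speed at r₁: v₁ = √(μ/r₁) = √(3.98576×10^5/7589) = 7.247 km/s.
On the transfer ellipse at r₁, vis-viva equation gives v_p = √[μ(2/r₁ − 1/a_t)] = 8.899 km/s.
First burn Δv₁ = |v_p − v₁| = 1.652 km/s.
At r₂, v₂ = √(μ/r₂) = 4.140 km/s.
Transfer-orbit speed at r₂: v_a = √[μ(2/r₂ − 1/a_t)] = 2.904 km/s.
Second burn Δv₂ = |v₂ − v_a| = 1.236 km/s.
Δv = Δv₁ + Δv₂ = 1.652 + 1.236 = 2.888 km/s.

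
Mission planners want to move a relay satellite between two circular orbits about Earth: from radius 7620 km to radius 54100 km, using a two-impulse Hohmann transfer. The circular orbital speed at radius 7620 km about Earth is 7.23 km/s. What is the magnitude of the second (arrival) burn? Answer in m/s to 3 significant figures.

Δv₂ = 1370 m/s

From the circular-orbit relation v² = μ/r at r = 7620 km: μ = v²r = (7.23)² × 7620 = 3.98319×10^5 km³/s².
The Hohmann ellipse has a_t = (r₁ + r₂)/2 = 30860 km.
On the circular orbit at r = 54100 km, v_c = √(μ/r) = 2.713 km/s.
Transfer-orbit speed at the same r (vis-viva, a = a_t): v_t = √[μ(2/r − 1/a_t)] = 1.348 km/s.
Δv₂ = |v_t − v_c| = |1.348 − 2.713| = 1.365 km/s.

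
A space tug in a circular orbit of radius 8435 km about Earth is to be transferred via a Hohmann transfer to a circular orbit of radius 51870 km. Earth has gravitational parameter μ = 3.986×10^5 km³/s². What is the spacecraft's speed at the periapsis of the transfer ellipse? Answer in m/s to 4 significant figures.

v = 9016 m/s

Semi-major axis of the transfer orbit: a_t = (8435 + 51870)/2 = 30152.5 km.
At periapsis, r = 8435 km.
Applying v² = μ(2/r − 1/a_t): v = 9.016 km/s.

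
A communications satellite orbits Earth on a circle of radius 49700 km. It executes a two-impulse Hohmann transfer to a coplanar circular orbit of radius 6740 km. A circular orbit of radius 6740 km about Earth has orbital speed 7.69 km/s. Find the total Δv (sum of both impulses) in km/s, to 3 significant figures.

From the circular-orbit relation v² = μ/r at r = 6740 km: μ = v²r = (7.69)² × 6740 = 3.98577×10^5 km³/s².
The Hohmann ellipse has a_t = (r₁ + r₂)/2 = 28220 km.
At r₁ the circular-orbit speed is v₁ = √(μ/r₁) = 2.832 km/s.
Transfer-orbit speed at r₁ (v² = μ(2/r − 1/a)): v_a = √[μ(2/r₁ − 1/a_t)] = 1.384 km/s.
First burn Δv₁ = |v_a − v₁| = 1.448 km/s.
Circular speed at r₂: v₂ = √(μ/r₂) = 7.6900 km/s.
Transfer-orbit speed at r₂: v_p = √[μ(2/r₂ − 1/a_t)] = 10.205 km/s.
Second burn Δv₂ = |v₂ − v_p| = 2.515 km/s.
Δv = Δv₁ + Δv₂ = 1.448 + 2.515 = 3.963 km/s.

Δv = 3.96 km/s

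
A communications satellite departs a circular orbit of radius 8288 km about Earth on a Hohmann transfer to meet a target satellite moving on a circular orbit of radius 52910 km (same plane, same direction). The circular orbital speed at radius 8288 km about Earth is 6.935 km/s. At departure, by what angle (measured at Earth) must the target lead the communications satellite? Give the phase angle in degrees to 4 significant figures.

From the circular-orbit relation v² = μ/r at r = 8288 km: μ = v²r = (6.935)² × 8288 = 3.98605×10^5 km³/s².
Semi-major axis of the transfer orbit: a_t = (8288 + 52910)/2 = 30599 km.
The half-period of the transfer ellipse is t = π√(a_t³/μ) = 26634 s.
Target angular speed ω₂ = √(μ/r₂³) = 5.1876×10^-5 rad/s.
Angle swept by the target during transfer: ω₂·t = 1.38167 rad = 79.16°.
Arrival is 180° from departure on the ellipse, so φ = 180° − 79.16° = 100.8°.

φ = 100.8°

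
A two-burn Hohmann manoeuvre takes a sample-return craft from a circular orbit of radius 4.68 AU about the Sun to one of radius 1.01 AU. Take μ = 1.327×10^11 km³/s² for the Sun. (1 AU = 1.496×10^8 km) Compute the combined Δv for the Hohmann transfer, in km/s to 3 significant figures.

In km: r₁ = 4.68 × 1.496×10^8 = 7.00128×10^8 km; r₂ = 1.01 × 1.496×10^8 = 1.51096×10^8 km.
Transfer-ellipse semi-major axis a_t = (r₁ + r₂)/2 = (7.00128×10^8 + 1.51096×10^8)/2 = 4.25612×10^8 km.
At r₁ the circular-orbit speed is v₁ = √(μ/r₁) = 13.767 km/s.
On the transfer ellipse at r₁, v² = μ(2/r − 1/a) gives v_a = √[μ(2/r₁ − 1/a_t)] = 8.2029 km/s.
First burn Δv₁ = |v_a − v₁| = 5.564 km/s.
At r₂, v₂ = √(μ/r₂) = 29.635 km/s.
Transfer-orbit speed at r₂: v_p = √[μ(2/r₂ − 1/a_t)] = 38.009 km/s.
Second burn Δv₂ = |v₂ − v_p| = 8.374 km/s.
Total Δv = Δv₁ + Δv₂ = 13.94 km/s.

Δv = 13.9 km/s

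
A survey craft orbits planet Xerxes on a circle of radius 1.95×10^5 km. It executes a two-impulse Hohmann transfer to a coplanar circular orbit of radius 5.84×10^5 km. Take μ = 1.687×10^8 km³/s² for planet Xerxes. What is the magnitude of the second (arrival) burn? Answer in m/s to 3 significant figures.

Δv₂ = 4970 m/s

Transfer-ellipse semi-major axis a_t = (r₁ + r₂)/2 = (1.950×10^5 + 5.840×10^5)/2 = 3.895×10^5 km.
Circular speed at r = 5.840×10^5 km: v_c = √(μ/r) = 17.00 km/s.
Transfer-orbit speed at the same r (vis-viva, a = a_t): v_t = √[μ(2/r − 1/a_t)] = 12.03 km/s.
Δv₂ = |v_t − v_c| = |12.03 − 17.00| = 4.970 km/s.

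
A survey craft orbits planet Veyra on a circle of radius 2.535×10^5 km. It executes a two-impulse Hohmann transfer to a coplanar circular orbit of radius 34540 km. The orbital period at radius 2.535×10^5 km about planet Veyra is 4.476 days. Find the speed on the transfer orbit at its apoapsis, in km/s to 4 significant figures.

From Kepler's third law T² = 4π²r³/μ at r = 2.535×10^5 km, T = 4.476 days = 4.476 × 86400 s = 3.867264×10^5 s: μ = 4π²r³/T² = 4.30017×10^6 km³/s².
The Hohmann ellipse has a_t = (r₁ + r₂)/2 = 1.4402×10^5 km.
The apoapsis of the transfer ellipse is at r = 2.535×10^5 km.
From the vis-viva equation, v = √[μ(2/r − 1/a_t)] = 2.017 km/s.

v = 2.017 km/s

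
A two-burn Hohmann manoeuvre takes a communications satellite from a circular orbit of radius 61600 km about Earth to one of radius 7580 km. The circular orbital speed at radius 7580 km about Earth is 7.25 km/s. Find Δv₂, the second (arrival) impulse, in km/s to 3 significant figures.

From the circular-orbit relation v² = μ/r at r = 7580 km: μ = v²r = (7.25)² × 7580 = 3.98424×10^5 km³/s².
Transfer-ellipse semi-major axis a_t = (r₁ + r₂)/2 = (61600 + 7580)/2 = 34590 km.
On the circular orbit at r = 7580 km, v_c = √(μ/r) = 7.250 km/s.
Transfer-orbit speed at the same r (vis-viva, a = a_t): v_t = √[μ(2/r − 1/a_t)] = 9.675 km/s.
Δv₂ = |v_t − v_c| = |9.675 − 7.250| = 2.425 km/s.

Δv₂ = 2.43 km/s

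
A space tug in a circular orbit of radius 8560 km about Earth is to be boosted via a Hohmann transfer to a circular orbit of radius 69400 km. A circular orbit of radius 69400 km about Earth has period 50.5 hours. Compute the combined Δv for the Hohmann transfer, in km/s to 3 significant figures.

Δv = 3.56 km/s

From Kepler's third law T² = 4π²r³/μ at r = 69400 km, T = 50.5 hours = 50.5 × 3600 s = 1.818×10^5 s: μ = 4π²r³/T² = 3.99255×10^5 km³/s².
Semi-major axis of the transfer orbit: a_t = (8560 + 69400)/2 = 38980 km.
Circular speed at r₁: v₁ = √(μ/r₁) = √(3.99255×10^5/8560) = 6.8295 km/s.
Transfer-orbit speed at r₁ (vis-viva equation): v_p = √[μ(2/r₁ − 1/a_t)] = 9.1127 km/s.
First burn Δv₁ = |v_p − v₁| = 2.283 km/s.
At r₂, v₂ = √(μ/r₂) = 2.399 km/s.
Transfer-orbit speed at r₂: v_a = √[μ(2/r₂ − 1/a_t)] = 1.124 km/s.
Second burn Δv₂ = |v₂ − v_a| = 1.275 km/s.
Δv = Δv₁ + Δv₂ = 2.283 + 1.275 = 3.558 km/s.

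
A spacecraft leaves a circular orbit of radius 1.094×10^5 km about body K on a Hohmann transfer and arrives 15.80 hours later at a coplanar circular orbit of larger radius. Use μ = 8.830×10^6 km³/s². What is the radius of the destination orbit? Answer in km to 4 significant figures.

Transfer time t = 15.80 hours = 56880 s, and t = π√(a_t³/μ).
So a_t = (μ t²/π²)^(1/3) = (8.830×10^6 × (56880)² / π²)^(1/3) = 1.4251×10^5 km.
Since a_t = (r₁ + r₂)/2, r₂ = 2a_t − r₁ = 2×1.4251×10^5 − 1.094×10^5 = 1.7562×10^5 km.

r₂ = 1.756×10^5 km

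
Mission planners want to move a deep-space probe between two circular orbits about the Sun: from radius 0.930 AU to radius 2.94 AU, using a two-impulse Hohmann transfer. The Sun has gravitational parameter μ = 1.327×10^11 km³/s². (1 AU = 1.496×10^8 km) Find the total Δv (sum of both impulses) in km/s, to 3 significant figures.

Δv = 12.5 km/s

In km: r₁ = 0.930 × 1.496×10^8 = 1.39128×10^8 km; r₂ = 2.94 × 1.496×10^8 = 4.39824×10^8 km.
Transfer-ellipse semi-major axis a_t = (r₁ + r₂)/2 = (1.39128×10^8 + 4.39824×10^8)/2 = 2.89476×10^8 km.
At r₁ the circular-orbit speed is v₁ = √(μ/r₁) = 30.884 km/s.
On the transfer ellipse at r₁, vis-viva gives v_p = √[μ(2/r₁ − 1/a_t)] = 38.068 km/s.
First burn Δv₁ = |v_p − v₁| = 7.184 km/s.
At r₂, v₂ = √(μ/r₂) = 17.370 km/s.
Transfer-orbit speed at r₂: v_a = √[μ(2/r₂ − 1/a_t)] = 12.042 km/s.
Second burn Δv₂ = |v₂ − v_a| = 5.328 km/s.
Δv = Δv₁ + Δv₂ = 7.184 + 5.328 = 12.51 km/s.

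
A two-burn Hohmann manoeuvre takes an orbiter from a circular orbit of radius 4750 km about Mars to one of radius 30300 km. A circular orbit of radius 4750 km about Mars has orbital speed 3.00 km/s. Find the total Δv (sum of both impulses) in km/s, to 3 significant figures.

From the circular-orbit relation v² = μ/r at r = 4750 km: μ = v²r = (3.00)² × 4750 = 42750.0 km³/s².
Transfer-ellipse semi-major axis a_t = (r₁ + r₂)/2 = (4750 + 30300)/2 = 17525 km.
At r₁ the circular-orbit speed is v₁ = √(μ/r₁) = 3.0000 km/s.
On the transfer ellipse at r₁, vis-viva equation gives v_p = √[μ(2/r₁ − 1/a_t)] = 3.9447 km/s.
First burn Δv₁ = |v_p − v₁| = 0.9447 km/s.
Circular speed at r₂: v₂ = √(μ/r₂) = 1.1878 km/s.
Transfer-orbit speed at r₂: v_a = √[μ(2/r₂ − 1/a_t)] = 0.61839 km/s.
Second burn Δv₂ = |v₂ − v_a| = 0.5694 km/s.
Δv = Δv₁ + Δv₂ = 0.9447 + 0.5694 = 1.514 km/s.

Δv = 1.51 km/s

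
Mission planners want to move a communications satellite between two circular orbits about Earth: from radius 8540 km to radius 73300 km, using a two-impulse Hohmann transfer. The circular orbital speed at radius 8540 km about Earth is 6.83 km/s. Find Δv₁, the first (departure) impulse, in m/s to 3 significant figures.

From the circular-orbit relation v² = μ/r at r = 8540 km: μ = v²r = (6.83)² × 8540 = 3.98382×10^5 km³/s².
The Hohmann ellipse has a_t = (r₁ + r₂)/2 = 40920 km.
On the circular orbit at r = 8540 km, v_c = √(μ/r) = 6.830 km/s.
Transfer-orbit speed at the same r (vis-viva, a = a_t): v_t = √[μ(2/r − 1/a_t)] = 9.141 km/s.
Δv₁ = |v_t − v_c| = |9.141 − 6.830| = 2.311 km/s.

Δv₁ = 2310 m/s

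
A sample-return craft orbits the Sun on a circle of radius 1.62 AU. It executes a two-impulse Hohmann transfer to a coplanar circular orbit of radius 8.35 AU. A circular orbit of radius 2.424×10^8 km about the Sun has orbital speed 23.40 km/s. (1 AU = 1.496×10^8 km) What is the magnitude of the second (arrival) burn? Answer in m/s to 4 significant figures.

Δv₂ = 4432 m/s

From the circular-orbit relation v² = μ/r at r = 2.424×10^8 km: μ = v²r = (23.40)² × 2.424×10^8 = 1.32729×10^11 km³/s².
In km: r₁ = 1.62 × 1.496×10^8 = 2.42352×10^8 km; r₂ = 8.35 × 1.496×10^8 = 1.24916×10^9 km.
Semi-major axis of the transfer orbit: a_t = (2.42352×10^8 + 1.24916×10^9)/2 = 7.45756×10^8 km.
Circular speed at r = 1.24916×10^9 km: v_c = √(μ/r) = 10.308 km/s.
Vis-viva on the transfer ellipse at r = 1.24916×10^9 km gives v_t = √[μ(2/r − 1/a_t)] = 5.8762 km/s.
Δv₂ = |v_t − v_c| = |5.8762 − 10.308| = 4.432 km/s.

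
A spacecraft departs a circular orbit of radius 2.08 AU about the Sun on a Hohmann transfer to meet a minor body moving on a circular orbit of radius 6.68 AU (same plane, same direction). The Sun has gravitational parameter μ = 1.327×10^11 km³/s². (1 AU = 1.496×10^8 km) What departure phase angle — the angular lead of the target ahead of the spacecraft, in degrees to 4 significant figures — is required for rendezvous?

φ = 84.43°

In km: r₁ = 2.08 × 1.496×10^8 = 3.11168×10^8 km; r₂ = 6.68 × 1.496×10^8 = 9.99328×10^8 km.
Transfer-ellipse semi-major axis a_t = (r₁ + r₂)/2 = (3.11168×10^8 + 9.99328×10^8)/2 = 6.55248×10^8 km.
The half-period of the transfer ellipse is t = π√(a_t³/μ) = 1.447×10^8 s.
Target angular speed ω₂ = √(μ/r₂³) = 1.153×10^-8 rad/s.
Angle swept by the target during transfer: ω₂·t = 1.668 rad = 95.57°.
Arrival is 180° from departure on the ellipse, so φ = 180° − 95.57° = 84.43°.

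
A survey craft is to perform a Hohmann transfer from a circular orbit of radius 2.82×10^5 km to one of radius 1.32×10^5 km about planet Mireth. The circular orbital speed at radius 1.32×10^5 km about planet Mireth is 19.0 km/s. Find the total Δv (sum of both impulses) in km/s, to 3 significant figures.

From the circular-orbit relation v² = μ/r at r = 1.32×10^5 km: μ = v²r = (19.0)² × 1.32×10^5 = 4.76520×10^7 km³/s².
The Hohmann ellipse has a_t = (r₁ + r₂)/2 = 2.070×10^5 km.
At r₁ the circular-orbit speed is v₁ = √(μ/r₁) = 12.999 km/s.
On the transfer ellipse at r₁, vis-viva equation gives v_a = √[μ(2/r₁ − 1/a_t)] = 10.380 km/s.
First burn Δv₁ = |v_a − v₁| = 2.619 km/s.
Circular speed at r₂: v₂ = √(μ/r₂) = 19.000 km/s.
Transfer-orbit speed at r₂: v_p = √[μ(2/r₂ − 1/a_t)] = 22.176 km/s.
Second burn Δv₂ = |v₂ − v_p| = 3.176 km/s.
Δv = Δv₁ + Δv₂ = 2.619 + 3.176 = 5.795 km/s.

Δv = 5.80 km/s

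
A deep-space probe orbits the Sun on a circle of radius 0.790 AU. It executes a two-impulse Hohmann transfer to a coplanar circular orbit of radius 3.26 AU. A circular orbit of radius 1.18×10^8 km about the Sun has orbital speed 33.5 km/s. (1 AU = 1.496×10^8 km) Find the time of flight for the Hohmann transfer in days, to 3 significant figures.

From the circular-orbit relation v² = μ/r at r = 1.18×10^8 km: μ = v²r = (33.5)² × 1.18×10^8 = 1.32426×10^11 km³/s².
In km: r₁ = 0.790 × 1.496×10^8 = 1.18184×10^8 km; r₂ = 3.26 × 1.496×10^8 = 4.87696×10^8 km.
The Hohmann ellipse has a_t = (r₁ + r₂)/2 = 3.0294×10^8 km.
Half the transfer-orbit period gives t = π√(a_t³/μ) = 4.552×10^7 s.
Converting: 4.552×10^7 s ÷ 86400 s/day = 527 days.

t = 527 days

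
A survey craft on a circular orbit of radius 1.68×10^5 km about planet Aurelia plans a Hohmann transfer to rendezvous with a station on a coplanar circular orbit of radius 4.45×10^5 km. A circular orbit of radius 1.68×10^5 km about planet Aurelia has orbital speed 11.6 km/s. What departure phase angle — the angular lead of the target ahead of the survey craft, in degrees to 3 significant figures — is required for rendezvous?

From the circular-orbit relation v² = μ/r at r = 1.68×10^5 km: μ = v²r = (11.6)² × 1.68×10^5 = 2.26061×10^7 km³/s².
Semi-major axis of the transfer orbit: a_t = (1.680×10^5 + 4.450×10^5)/2 = 3.065×10^5 km.
The half-period of the transfer ellipse is t = π√(a_t³/μ) = 1.121×10^5 s.
Target angular speed ω₂ = √(μ/r₂³) = 1.602×10^-5 rad/s.
Angle swept by the target during transfer: ω₂·t = 1.796 rad = 102.9°.
The survey craft traverses 180° on the transfer ellipse, so the target must lead by 180° − 102.9° = 77.1°.

φ = 77.1°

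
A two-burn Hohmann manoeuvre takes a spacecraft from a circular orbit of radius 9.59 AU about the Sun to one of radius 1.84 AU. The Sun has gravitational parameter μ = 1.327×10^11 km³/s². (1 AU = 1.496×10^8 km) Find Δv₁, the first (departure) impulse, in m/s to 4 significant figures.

Δv₁ = 4160 m/s

In km: r₁ = 9.59 × 1.496×10^8 = 1.434664×10^9 km; r₂ = 1.84 × 1.496×10^8 = 2.75264×10^8 km.
Transfer-ellipse semi-major axis a_t = (r₁ + r₂)/2 = (1.434664×10^9 + 2.75264×10^8)/2 = 8.54964×10^8 km.
On the circular orbit at r = 1.434664×10^9 km, v_c = √(μ/r) = 9.617 km/s.
Transfer-orbit speed at the same r (vis-viva, a = a_t): v_t = √[μ(2/r − 1/a_t)] = 5.457 km/s.
Δv₁ = |v_t − v_c| = |5.457 − 9.617| = 4.160 km/s.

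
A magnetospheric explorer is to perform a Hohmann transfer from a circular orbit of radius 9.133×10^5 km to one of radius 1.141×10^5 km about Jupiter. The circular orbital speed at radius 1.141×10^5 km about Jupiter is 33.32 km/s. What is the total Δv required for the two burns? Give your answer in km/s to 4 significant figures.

From the circular-orbit relation v² = μ/r at r = 1.141×10^5 km: μ = v²r = (33.32)² × 1.141×10^5 = 1.26676×10^8 km³/s².
Transfer-ellipse semi-major axis a_t = (r₁ + r₂)/2 = (9.133×10^5 + 1.141×10^5)/2 = 5.137×10^5 km.
At r₁ the circular-orbit speed is v₁ = √(μ/r₁) = 11.7772 km/s.
On the transfer ellipse at r₁, v² = μ(2/r − 1/a) gives v_a = √[μ(2/r₁ − 1/a_t)] = 5.55046 km/s.
First burn Δv₁ = |v_a − v₁| = 6.2267 km/s.
At r₂, v₂ = √(μ/r₂) = 33.320 km/s.
Transfer-orbit speed at r₂: v_p = √[μ(2/r₂ − 1/a_t)] = 44.428 km/s.
Second burn Δv₂ = |v₂ − v_p| = 11.108 km/s.
Total Δv = Δv₁ + Δv₂ = 17.33 km/s.

Δv = 17.33 km/s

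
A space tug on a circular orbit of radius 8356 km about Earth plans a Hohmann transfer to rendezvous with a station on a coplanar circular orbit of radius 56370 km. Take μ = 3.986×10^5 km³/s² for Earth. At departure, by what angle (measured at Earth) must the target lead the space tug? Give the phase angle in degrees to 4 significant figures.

The Hohmann ellipse has a_t = (r₁ + r₂)/2 = 32363 km.
The half-period of the transfer ellipse is t = π√(a_t³/μ) = 28970 s.
Target angular speed ω₂ = √(μ/r₂³) = 4.7173×10^-5 rad/s.
Angle swept by the target during transfer: ω₂·t = 1.3666 rad = 78.30°.
Arrival is 180° from departure on the ellipse, so φ = 180° − 78.30° = 101.7°.

φ = 101.7°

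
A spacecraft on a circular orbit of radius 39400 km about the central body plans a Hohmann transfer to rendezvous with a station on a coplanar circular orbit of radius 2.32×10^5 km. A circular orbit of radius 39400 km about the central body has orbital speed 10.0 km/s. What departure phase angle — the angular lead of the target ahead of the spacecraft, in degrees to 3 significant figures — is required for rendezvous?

From the circular-orbit relation v² = μ/r at r = 39400 km: μ = v²r = (10.0)² × 39400 = 3.94000×10^6 km³/s².
The Hohmann ellipse has a_t = (r₁ + r₂)/2 = 1.357×10^5 km.
Transfer time t = π√(a_t³/μ) = 79117 s.
Target angular speed ω₂ = √(μ/r₂³) = 1.7763×10^-5 rad/s.
Angle swept by the target during transfer: ω₂·t = 1.4054 rad = 80.52°.
Arrival is 180° from departure on the ellipse, so φ = 180° − 80.52° = 99.5°.

φ = 99.5°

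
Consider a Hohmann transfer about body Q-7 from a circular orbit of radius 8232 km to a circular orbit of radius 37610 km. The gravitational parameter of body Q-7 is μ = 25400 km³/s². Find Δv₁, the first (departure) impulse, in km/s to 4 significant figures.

The Hohmann ellipse has a_t = (r₁ + r₂)/2 = 22921 km.
Circular speed at r = 8232 km: v_c = √(μ/r) = 1.7566 km/s.
Transfer-orbit speed at the same r (vis-viva, a = a_t): v_t = √[μ(2/r − 1/a_t)] = 2.2501 km/s.
Δv₁ = |v_t − v_c| = |2.2501 − 1.7566| = 0.4935 km/s.

Δv₁ = 0.4935 km/s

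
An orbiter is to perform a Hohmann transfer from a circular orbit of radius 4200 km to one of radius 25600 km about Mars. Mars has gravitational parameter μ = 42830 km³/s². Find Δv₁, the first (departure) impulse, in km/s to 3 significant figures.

Δv₁ = 0.992 km/s

Transfer-ellipse semi-major axis a_t = (r₁ + r₂)/2 = (4200 + 25600)/2 = 14900 km.
Circular speed at r = 4200 km: v_c = √(μ/r) = 3.1934 km/s.
Transfer-orbit speed at the same r (vis-viva, a = a_t): v_t = √[μ(2/r − 1/a_t)] = 4.1858 km/s.
Δv₁ = |v_t − v_c| = |4.1858 − 3.1934| = 0.9924 km/s.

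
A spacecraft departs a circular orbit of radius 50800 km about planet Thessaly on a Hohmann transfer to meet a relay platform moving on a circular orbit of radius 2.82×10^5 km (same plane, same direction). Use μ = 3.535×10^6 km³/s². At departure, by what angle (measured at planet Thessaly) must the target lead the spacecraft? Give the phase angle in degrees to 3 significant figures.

φ = 98.4°

The Hohmann ellipse has a_t = (r₁ + r₂)/2 = 1.664×10^5 km.
The half-period of the transfer ellipse is t = π√(a_t³/μ) = 1.134×10^5 s.
Target angular speed ω₂ = √(μ/r₂³) = 1.256×10^-5 rad/s.
Angle swept by the target during transfer: ω₂·t = 1.424 rad = 81.59°.
The spacecraft traverses 180° on the transfer ellipse, so the target must lead by 180° − 81.59° = 98.4°.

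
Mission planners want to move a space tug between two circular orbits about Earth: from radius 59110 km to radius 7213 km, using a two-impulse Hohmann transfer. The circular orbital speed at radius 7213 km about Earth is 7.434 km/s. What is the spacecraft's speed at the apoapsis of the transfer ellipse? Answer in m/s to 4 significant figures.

v = 1211 m/s

From the circular-orbit relation v² = μ/r at r = 7213 km: μ = v²r = (7.434)² × 7213 = 3.98622×10^5 km³/s².
The Hohmann ellipse has a_t = (r₁ + r₂)/2 = 33161.5 km.
The apoapsis of the transfer ellipse is at r = 59110 km.
Applying v² = μ(2/r − 1/a_t): v = 1.211 km/s.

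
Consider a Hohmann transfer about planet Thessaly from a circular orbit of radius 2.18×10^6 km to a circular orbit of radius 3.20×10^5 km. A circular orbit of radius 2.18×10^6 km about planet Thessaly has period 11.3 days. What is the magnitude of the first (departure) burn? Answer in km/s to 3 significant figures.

Δv₁ = 6.93 km/s

From Kepler's third law T² = 4π²r³/μ at r = 2.18×10^6 km, T = 11.3 days = 11.3 × 86400 s = 9.7632×10^5 s: μ = 4π²r³/T² = 4.29086×10^8 km³/s².
The Hohmann ellipse has a_t = (r₁ + r₂)/2 = 1.250×10^6 km.
Circular speed at r = 2.180×10^6 km: v_c = √(μ/r) = 14.0296 km/s.
Vis-viva on the transfer ellipse at r = 2.180×10^6 km gives v_t = √[μ(2/r − 1/a_t)] = 7.09846 km/s.
Δv₁ = |v_t − v_c| = |7.09846 − 14.0296| = 6.931 km/s.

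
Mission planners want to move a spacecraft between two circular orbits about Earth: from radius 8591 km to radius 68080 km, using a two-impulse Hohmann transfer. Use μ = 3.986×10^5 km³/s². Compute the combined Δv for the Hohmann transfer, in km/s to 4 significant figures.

Transfer-ellipse semi-major axis a_t = (r₁ + r₂)/2 = (8591 + 68080)/2 = 38335.5 km.
Circular speed at r₁: v₁ = √(μ/r₁) = √(3.986×10^5/8591) = 6.8116 km/s.
Transfer-orbit speed at r₁ (v² = μ(2/r − 1/a)): v_p = √[μ(2/r₁ − 1/a_t)] = 9.0773 km/s.
First burn Δv₁ = |v_p − v₁| = 2.266 km/s.
At r₂, v₂ = √(μ/r₂) = 2.4197 km/s.
Transfer-orbit speed at r₂: v_a = √[μ(2/r₂ − 1/a_t)] = 1.1455 km/s.
Second burn Δv₂ = |v₂ − v_a| = 1.274 km/s.
Δv = Δv₁ + Δv₂ = 2.266 + 1.274 = 3.540 km/s.

Δv = 3.540 km/s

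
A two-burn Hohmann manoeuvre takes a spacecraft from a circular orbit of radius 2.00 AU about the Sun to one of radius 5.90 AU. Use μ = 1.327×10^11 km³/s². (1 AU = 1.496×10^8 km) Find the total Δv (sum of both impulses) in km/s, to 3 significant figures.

Δv = 8.22 km/s

In km: r₁ = 2.00 × 1.496×10^8 = 2.992×10^8 km; r₂ = 5.90 × 1.496×10^8 = 8.8264×10^8 km.
Semi-major axis of the transfer orbit: a_t = (2.992×10^8 + 8.8264×10^8)/2 = 5.9092×10^8 km.
At r₁ the circular-orbit speed is v₁ = √(μ/r₁) = 21.0598 km/s.
On the transfer ellipse at r₁, vis-viva gives v_p = √[μ(2/r₁ − 1/a_t)] = 25.7384 km/s.
First burn Δv₁ = |v_p − v₁| = 4.6786 km/s.
Circular speed at r₂: v₂ = √(μ/r₂) = 12.2615 km/s.
Transfer-orbit speed at r₂: v_a = √[μ(2/r₂ − 1/a_t)] = 8.72489 km/s.
Second burn Δv₂ = |v₂ − v_a| = 3.5366 km/s.
Δv = Δv₁ + Δv₂ = 4.6786 + 3.5366 = 8.215 km/s.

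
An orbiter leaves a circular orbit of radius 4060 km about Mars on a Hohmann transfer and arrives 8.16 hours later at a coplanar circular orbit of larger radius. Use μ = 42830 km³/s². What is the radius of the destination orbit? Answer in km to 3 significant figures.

r₂ = 27000 km

Transfer time t = 8.16 hours = 29376 s, and t = π√(a_t³/μ).
So a_t = (μ t²/π²)^(1/3) = (42830 × (29376)² / π²)^(1/3) = 15529 km.
Since a_t = (r₁ + r₂)/2, r₂ = 2a_t − r₁ = 2×15529 − 4060 = 26998 km.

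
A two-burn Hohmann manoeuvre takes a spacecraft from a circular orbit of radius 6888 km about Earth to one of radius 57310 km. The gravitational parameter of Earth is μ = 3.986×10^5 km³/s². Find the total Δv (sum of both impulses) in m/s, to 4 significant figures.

Δv = 3973 m/s

The Hohmann ellipse has a_t = (r₁ + r₂)/2 = 32099 km.
Circular speed at r₁: v₁ = √(μ/r₁) = √(3.986×10^5/6888) = 7.60715 km/s.
On the transfer ellipse at r₁, v² = μ(2/r − 1/a) gives v_p = √[μ(2/r₁ − 1/a_t)] = 10.1646 km/s.
First burn Δv₁ = |v_p − v₁| = 2.557 km/s.
Circular speed at r₂: v₂ = √(μ/r₂) = 2.6373 km/s.
Transfer-orbit speed at r₂: v_a = √[μ(2/r₂ − 1/a_t)] = 1.2217 km/s.
Second burn Δv₂ = |v₂ − v_a| = 1.416 km/s.
Total Δv = Δv₁ + Δv₂ = 3.973 km/s.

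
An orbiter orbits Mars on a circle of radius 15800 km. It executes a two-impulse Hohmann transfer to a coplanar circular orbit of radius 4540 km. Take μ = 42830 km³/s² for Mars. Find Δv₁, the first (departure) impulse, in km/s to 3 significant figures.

Semi-major axis of the transfer orbit: a_t = (15800 + 4540)/2 = 10170 km.
Circular speed at r = 15800 km: v_c = √(μ/r) = 1.64644 km/s.
Vis-viva on the transfer ellipse at r = 15800 km gives v_t = √[μ(2/r − 1/a_t)] = 1.10005 km/s.
Δv₁ = |v_t − v_c| = |1.10005 − 1.64644| = 0.5464 km/s.

Δv₁ = 0.546 km/s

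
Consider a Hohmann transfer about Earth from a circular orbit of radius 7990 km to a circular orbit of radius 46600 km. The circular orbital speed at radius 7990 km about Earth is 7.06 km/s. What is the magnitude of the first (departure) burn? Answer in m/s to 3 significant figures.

From the circular-orbit relation v² = μ/r at r = 7990 km: μ = v²r = (7.06)² × 7990 = 3.98250×10^5 km³/s².
The Hohmann ellipse has a_t = (r₁ + r₂)/2 = 27295 km.
Circular speed at r = 7990 km: v_c = √(μ/r) = 7.060 km/s.
Transfer-orbit speed at the same r (vis-viva, a = a_t): v_t = √[μ(2/r − 1/a_t)] = 9.225 km/s.
Δv₁ = |v_t − v_c| = |9.225 − 7.060| = 2.165 km/s.

Δv₁ = 2160 m/s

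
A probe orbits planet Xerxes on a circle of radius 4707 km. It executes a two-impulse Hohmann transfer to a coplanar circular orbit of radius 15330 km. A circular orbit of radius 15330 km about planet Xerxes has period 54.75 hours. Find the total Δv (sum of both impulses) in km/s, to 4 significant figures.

From Kepler's third law T² = 4π²r³/μ at r = 15330 km, T = 54.75 hours = 54.75 × 3600 s = 1.971×10^5 s: μ = 4π²r³/T² = 3661.11 km³/s².
Transfer-ellipse semi-major axis a_t = (r₁ + r₂)/2 = (4707 + 15330)/2 = 10018.5 km.
At r₁ the circular-orbit speed is v₁ = √(μ/r₁) = 0.88193 km/s.
Transfer-orbit speed at r₁ (vis-viva): v_p = √[μ(2/r₁ − 1/a_t)] = 1.0909 km/s.
First burn Δv₁ = |v_p − v₁| = 0.2090 km/s.
Circular speed at r₂: v₂ = √(μ/r₂) = 0.4887 km/s.
Transfer-orbit speed at r₂: v_a = √[μ(2/r₂ − 1/a_t)] = 0.3350 km/s.
Second burn Δv₂ = |v₂ − v_a| = 0.1537 km/s.
Total Δv = Δv₁ + Δv₂ = 0.3627 km/s.

Δv = 0.3627 km/s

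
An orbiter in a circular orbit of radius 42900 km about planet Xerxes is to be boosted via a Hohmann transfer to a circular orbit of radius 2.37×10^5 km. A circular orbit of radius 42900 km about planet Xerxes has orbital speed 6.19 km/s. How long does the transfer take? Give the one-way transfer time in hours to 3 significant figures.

t = 35.6 hours

From the circular-orbit relation v² = μ/r at r = 42900 km: μ = v²r = (6.19)² × 42900 = 1.64376×10^6 km³/s².
The Hohmann ellipse has a_t = (r₁ + r₂)/2 = 1.3995×10^5 km.
Half the transfer-orbit period gives t = π√(a_t³/μ) = 1.283×10^5 s.
Converting: 1.283×10^5 s ÷ 3600 s/hour = 35.6 hours.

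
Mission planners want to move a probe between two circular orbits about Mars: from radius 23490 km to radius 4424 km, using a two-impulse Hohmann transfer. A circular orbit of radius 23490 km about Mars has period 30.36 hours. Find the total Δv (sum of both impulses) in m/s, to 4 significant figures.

Δv = 1515 m/s

From Kepler's third law T² = 4π²r³/μ at r = 23490 km, T = 30.36 hours = 30.36 × 3600 s = 1.09296×10^5 s: μ = 4π²r³/T² = 42835.1 km³/s².
The Hohmann ellipse has a_t = (r₁ + r₂)/2 = 13957 km.
Circular speed at r₁: v₁ = √(μ/r₁) = √(42835.1/23490) = 1.3504 km/s.
On the transfer ellipse at r₁, vis-viva gives v_a = √[μ(2/r₁ − 1/a_t)] = 0.76027 km/s.
First burn Δv₁ = |v_a − v₁| = 0.5901 km/s.
At r₂, v₂ = √(μ/r₂) = 3.1117 km/s.
Transfer-orbit speed at r₂: v_p = √[μ(2/r₂ − 1/a_t)] = 4.0368 km/s.
Second burn Δv₂ = |v₂ − v_p| = 0.9251 km/s.
Δv = Δv₁ + Δv₂ = 0.5901 + 0.9251 = 1.515 km/s.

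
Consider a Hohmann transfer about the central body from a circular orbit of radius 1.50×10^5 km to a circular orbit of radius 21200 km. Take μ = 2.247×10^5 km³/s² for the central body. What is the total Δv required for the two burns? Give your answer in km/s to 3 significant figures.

Δv = 1.67 km/s

Semi-major axis of the transfer orbit: a_t = (1.500×10^5 + 21200)/2 = 85600 km.
Circular speed at r₁: v₁ = √(μ/r₁) = √(2.247×10^5/1.500×10^5) = 1.2239 km/s.
On the transfer ellipse at r₁, vis-viva gives v_a = √[μ(2/r₁ − 1/a_t)] = 0.60910 km/s.
First burn Δv₁ = |v_a − v₁| = 0.6148 km/s.
At r₂, v₂ = √(μ/r₂) = 3.256 km/s.
Transfer-orbit speed at r₂: v_p = √[μ(2/r₂ − 1/a_t)] = 4.310 km/s.
Second burn Δv₂ = |v₂ − v_p| = 1.054 km/s.
Total Δv = Δv₁ + Δv₂ = 1.669 km/s.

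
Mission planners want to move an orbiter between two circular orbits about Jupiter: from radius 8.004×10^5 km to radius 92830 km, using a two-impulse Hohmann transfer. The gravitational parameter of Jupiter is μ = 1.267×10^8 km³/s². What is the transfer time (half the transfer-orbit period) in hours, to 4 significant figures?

t = 23.14 hours

The Hohmann ellipse has a_t = (r₁ + r₂)/2 = 4.46615×10^5 km.
Half the transfer-orbit period gives t = π√(a_t³/μ) = 83300 s.
Converting: 83300 s ÷ 3600 s/hour = 23.14 hours.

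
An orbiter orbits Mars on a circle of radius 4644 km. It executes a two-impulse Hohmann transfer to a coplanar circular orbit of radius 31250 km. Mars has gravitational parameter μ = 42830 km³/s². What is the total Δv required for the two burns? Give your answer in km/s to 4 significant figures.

The Hohmann ellipse has a_t = (r₁ + r₂)/2 = 17947 km.
At r₁ the circular-orbit speed is v₁ = √(μ/r₁) = 3.03688 km/s.
On the transfer ellipse at r₁, vis-viva equation gives v_p = √[μ(2/r₁ − 1/a_t)] = 4.00735 km/s.
First burn Δv₁ = |v_p − v₁| = 0.9705 km/s.
At r₂, v₂ = √(μ/r₂) = 1.1707 km/s.
Transfer-orbit speed at r₂: v_a = √[μ(2/r₂ − 1/a_t)] = 0.59552 km/s.
Second burn Δv₂ = |v₂ − v_a| = 0.5752 km/s.
Total Δv = Δv₁ + Δv₂ = 1.546 km/s.

Δv = 1.546 km/s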